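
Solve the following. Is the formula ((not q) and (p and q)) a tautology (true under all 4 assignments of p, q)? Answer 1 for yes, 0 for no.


Check all 4 assignments:
p=0, q=0: 0
p=0, q=1: 0
p=1, q=0: 0
p=1, q=1: 0
Satisfying count = 0/4.
Tautology iff count = 4: no.

0


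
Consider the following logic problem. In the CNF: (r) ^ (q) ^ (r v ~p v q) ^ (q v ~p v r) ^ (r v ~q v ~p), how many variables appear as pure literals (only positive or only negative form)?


Check each variable for pure literal status:
p: pure negative
q: mixed (not pure)
r: pure positive
Pure literal count = 2

2


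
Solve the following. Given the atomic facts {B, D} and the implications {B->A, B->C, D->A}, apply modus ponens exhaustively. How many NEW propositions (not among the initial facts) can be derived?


Initial facts: {B, D}
Apply modus ponens to closure:
  B and B->A  =>  A
  B and B->C  =>  C
Final known: {A, B, C, D}
New propositions: {A, C}
Count = 2

2


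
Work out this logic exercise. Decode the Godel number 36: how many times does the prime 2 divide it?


Factorize 36 by dividing by 2 repeatedly.
Division steps: 2 divides 36 exactly 2 time(s).
Exponent of 2 = 2

2


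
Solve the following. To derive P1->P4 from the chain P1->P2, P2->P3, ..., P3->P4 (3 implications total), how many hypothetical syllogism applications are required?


With 3 implications in a chain connecting 4 propositions:
P1->P2, P2->P3, ..., P3->P4
Steps needed = (number of implications) - 1 = 3 - 1 = 2

2


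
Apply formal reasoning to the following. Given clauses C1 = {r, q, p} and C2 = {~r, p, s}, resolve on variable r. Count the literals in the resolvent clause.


Remove r from C1 and ~r from C2.
C1 remainder: {q, p}
C2 remainder: {p, s}
Union (resolvent): {p, q, s}
Resolvent has 3 literal(s).

3


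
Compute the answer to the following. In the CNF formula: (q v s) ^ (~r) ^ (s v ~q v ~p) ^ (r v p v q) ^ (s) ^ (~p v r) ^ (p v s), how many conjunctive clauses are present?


A CNF formula is a conjunction of clauses.
Clauses are separated by ^.
Counting the conjuncts: 7 clauses.

7


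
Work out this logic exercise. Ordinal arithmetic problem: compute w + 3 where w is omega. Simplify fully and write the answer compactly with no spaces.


Compute w + 3.
Ordinal + is associative but NOT commutative; for finite n>0, n + w = w but w + n stays w+n.
w + 3 is already in normal form (a successor ordinal beyond w).
Result = w+3

w+3


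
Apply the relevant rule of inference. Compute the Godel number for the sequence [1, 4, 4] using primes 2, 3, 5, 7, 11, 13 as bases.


Encode each element as an exponent of the corresponding prime:
  2^1 = 2
  3^4 = 81
  5^4 = 625
Product = 2 * 81 * 625 = 101250

101250


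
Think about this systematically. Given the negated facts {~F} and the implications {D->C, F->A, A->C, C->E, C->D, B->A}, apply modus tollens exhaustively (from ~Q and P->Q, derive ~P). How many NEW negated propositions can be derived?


Initial negated facts: {~F}
Apply modus tollens to closure:
  (no implication fires)
Final negated: {~F}
New negations: {(none)}
Count = 0

0


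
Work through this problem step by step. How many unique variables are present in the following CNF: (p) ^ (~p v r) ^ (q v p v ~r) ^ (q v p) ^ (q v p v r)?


Identify each variable that appears in the formula.
Variables found: p, q, r
Count = 3

3


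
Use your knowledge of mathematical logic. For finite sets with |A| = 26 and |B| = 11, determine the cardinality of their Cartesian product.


The Cartesian product A x B contains all ordered pairs (a, b).
|A x B| = |A| * |B| = 26 * 11 = 286

286


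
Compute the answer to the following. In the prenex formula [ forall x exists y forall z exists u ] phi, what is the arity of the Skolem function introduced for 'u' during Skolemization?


Quantifier prefix: forall x exists y forall z exists u
'u' is existentially quantified at position 4.
Universal variables preceding it: x, z
Skolem function arity = 2

2


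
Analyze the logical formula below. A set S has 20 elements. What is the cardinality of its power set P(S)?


The power set of a set with n elements has 2^n elements.
|P(S)| = 2^20 = 1048576

1048576


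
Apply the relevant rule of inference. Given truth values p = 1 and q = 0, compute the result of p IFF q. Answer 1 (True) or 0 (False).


p = 1, q = 0
Operation: p IFF q
Evaluate: 1 IFF 0 = 0

0


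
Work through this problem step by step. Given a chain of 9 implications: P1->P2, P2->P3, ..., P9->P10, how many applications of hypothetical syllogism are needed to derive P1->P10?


With 9 implications in a chain connecting 10 propositions:
P1->P2, P2->P3, ..., P9->P10
Steps needed = (number of implications) - 1 = 9 - 1 = 8

8


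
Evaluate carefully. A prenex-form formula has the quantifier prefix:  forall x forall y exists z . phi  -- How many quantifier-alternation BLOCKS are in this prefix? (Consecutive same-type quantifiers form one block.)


Quantifier-type sequence: A A E  (A=forall, E=exists)
Group into maximal same-type runs:
  Ax2 | Ex1
Number of blocks = 2

2


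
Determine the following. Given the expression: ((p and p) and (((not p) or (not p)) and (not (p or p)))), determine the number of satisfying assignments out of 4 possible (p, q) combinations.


Check all 4 assignments:
p=0, q=0: 0
p=0, q=1: 0
p=1, q=0: 0
p=1, q=1: 0
Count of True = 0

0


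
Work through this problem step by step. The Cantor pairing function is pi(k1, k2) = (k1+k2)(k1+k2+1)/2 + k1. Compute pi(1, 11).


k1 + k2 = 12
(k1+k2)(k1+k2+1)/2 = 12 * 13 / 2 = 78
pi = 78 + 1 = 79

79


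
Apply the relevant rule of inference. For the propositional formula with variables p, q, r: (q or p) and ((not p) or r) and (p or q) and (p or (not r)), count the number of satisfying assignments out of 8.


Evaluate all 8 assignments for p, q, r:
p=0, q=0, r=0: 0
p=0, q=0, r=1: 0
p=0, q=1, r=0: 1
p=0, q=1, r=1: 0
p=1, q=0, r=0: 0
p=1, q=0, r=1: 1
p=1, q=1, r=0: 0
p=1, q=1, r=1: 1
Satisfying count = 3

3


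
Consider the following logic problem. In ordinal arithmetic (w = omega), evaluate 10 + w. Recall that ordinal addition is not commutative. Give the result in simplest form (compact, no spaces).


Compute 10 + w.
Ordinal + is associative but NOT commutative; for finite n>0, n + w = w but w + n stays w+n.
Any finite left addend is absorbed by w on the right: 10 + w = w.
Result = w

w


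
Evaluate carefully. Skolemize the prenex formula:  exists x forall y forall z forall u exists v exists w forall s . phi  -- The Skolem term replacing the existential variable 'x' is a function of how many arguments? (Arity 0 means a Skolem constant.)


Quantifier prefix: exists x forall y forall z forall u exists v exists w forall s
'x' is existentially quantified at position 1.
No universal quantifiers precede it.
Skolem function arity = 0 (a Skolem constant)

0


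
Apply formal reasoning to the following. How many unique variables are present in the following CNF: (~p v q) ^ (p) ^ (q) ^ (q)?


Identify each variable that appears in the formula.
Variables found: p, q
Count = 2

2


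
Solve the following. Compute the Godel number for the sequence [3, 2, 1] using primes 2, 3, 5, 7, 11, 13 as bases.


Encode each element as an exponent of the corresponding prime:
  2^3 = 8
  3^2 = 9
  5^1 = 5
Product = 8 * 9 * 5 = 360

360


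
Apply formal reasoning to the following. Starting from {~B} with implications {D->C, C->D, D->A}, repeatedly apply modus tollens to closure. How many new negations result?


Initial negated facts: {~B}
Apply modus tollens to closure:
  (no implication fires)
Final negated: {~B}
New negations: {(none)}
Count = 0

0


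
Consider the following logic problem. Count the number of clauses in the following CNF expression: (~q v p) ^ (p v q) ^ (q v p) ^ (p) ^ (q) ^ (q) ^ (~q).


A CNF formula is a conjunction of clauses.
Clauses are separated by ^.
Counting the conjuncts: 7 clauses.

7


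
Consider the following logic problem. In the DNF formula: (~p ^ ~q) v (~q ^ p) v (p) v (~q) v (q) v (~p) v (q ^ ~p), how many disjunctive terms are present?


A DNF formula is a disjunction of terms (conjunctions).
Terms are separated by v.
Counting the disjuncts: 7 terms.

7


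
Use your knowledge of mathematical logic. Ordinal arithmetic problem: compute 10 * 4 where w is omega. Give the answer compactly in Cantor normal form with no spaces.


Compute 10 * 4.
Ordinal * is associative and left-distributive over +, but NOT commutative; for finite n>1, n*w = w but w*n stays w*n.
Both finite; ordinal * agrees with natural *: 10 * 4 = 40.
Result = 40

40


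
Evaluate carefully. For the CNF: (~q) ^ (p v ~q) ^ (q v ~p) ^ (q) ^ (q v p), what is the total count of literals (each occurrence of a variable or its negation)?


Counting literals in each clause:
Clause 1: 1 literal(s)
Clause 2: 2 literal(s)
Clause 3: 2 literal(s)
Clause 4: 1 literal(s)
Clause 5: 2 literal(s)
Total = 8

8


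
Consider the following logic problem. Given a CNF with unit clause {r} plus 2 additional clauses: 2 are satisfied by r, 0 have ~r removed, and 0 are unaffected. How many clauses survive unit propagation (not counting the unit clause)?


Satisfied (removed): 2
Shortened (remain): 0
Unchanged (remain): 0
Remaining = 0 + 0 = 0

0


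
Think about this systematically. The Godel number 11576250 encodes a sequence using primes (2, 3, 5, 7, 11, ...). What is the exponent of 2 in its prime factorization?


Factorize 11576250 by dividing by 2 repeatedly.
Division steps: 2 divides 11576250 exactly 1 time(s).
Exponent of 2 = 1

1


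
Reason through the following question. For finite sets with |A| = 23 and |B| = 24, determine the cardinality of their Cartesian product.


The Cartesian product A x B contains all ordered pairs (a, b).
|A x B| = |A| * |B| = 23 * 24 = 552

552


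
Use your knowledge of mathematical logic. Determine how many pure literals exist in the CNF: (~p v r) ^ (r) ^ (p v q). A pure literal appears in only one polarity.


Check each variable for pure literal status:
p: mixed (not pure)
q: pure positive
r: pure positive
Pure literal count = 2

2


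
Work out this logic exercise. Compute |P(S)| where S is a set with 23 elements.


The power set of a set with n elements has 2^n elements.
|P(S)| = 2^23 = 8388608

8388608


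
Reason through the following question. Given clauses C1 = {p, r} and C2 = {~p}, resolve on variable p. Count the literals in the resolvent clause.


Remove p from C1 and ~p from C2.
C1 remainder: {r}
C2 remainder: {}
Union (resolvent): {r}
Resolvent has 1 literal(s).

1


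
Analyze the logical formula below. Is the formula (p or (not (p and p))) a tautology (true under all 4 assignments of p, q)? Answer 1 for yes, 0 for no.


Check all 4 assignments:
p=0, q=0: 1
p=0, q=1: 1
p=1, q=0: 1
p=1, q=1: 1
Satisfying count = 4/4.
Tautology iff count = 4: yes.

1


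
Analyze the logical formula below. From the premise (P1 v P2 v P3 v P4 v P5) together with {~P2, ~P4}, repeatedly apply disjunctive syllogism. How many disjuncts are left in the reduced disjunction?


Original disjuncts (5): P1, P2, P3, P4, P5
Negated (eliminate): ~P2, ~P4
Remaining disjuncts: P1, P3, P5
Count = 5 - 2 = 3

3


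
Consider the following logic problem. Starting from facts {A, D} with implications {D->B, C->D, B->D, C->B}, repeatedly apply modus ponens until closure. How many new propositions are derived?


Initial facts: {A, D}
Apply modus ponens to closure:
  D and D->B  =>  B
Final known: {A, B, D}
New propositions: {B}
Count = 1

1


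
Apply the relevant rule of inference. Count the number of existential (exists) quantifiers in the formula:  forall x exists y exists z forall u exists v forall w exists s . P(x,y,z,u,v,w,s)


Quantifier prefix: forall x exists y exists z forall u exists v forall w exists s
Mark each quantifier type:
  U E E U E U E
Universal count = 3, Existential count = 4
Asked for existential (exists) quantifiers: 4

4


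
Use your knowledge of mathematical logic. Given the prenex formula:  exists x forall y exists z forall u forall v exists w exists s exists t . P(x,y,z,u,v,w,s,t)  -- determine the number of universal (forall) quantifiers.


Quantifier prefix: exists x forall y exists z forall u forall v exists w exists s exists t
Mark each quantifier type:
  E U E U U E E E
Universal count = 3, Existential count = 5
Asked for universal (forall) quantifiers: 3

3


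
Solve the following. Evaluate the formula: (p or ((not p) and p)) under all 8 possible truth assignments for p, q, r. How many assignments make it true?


Check all 8 assignments:
p=0, q=0, r=0: 0
p=0, q=0, r=1: 0
p=0, q=1, r=0: 0
p=0, q=1, r=1: 0
p=1, q=0, r=0: 1
p=1, q=0, r=1: 1
p=1, q=1, r=0: 1
p=1, q=1, r=1: 1
Count of True = 4

4


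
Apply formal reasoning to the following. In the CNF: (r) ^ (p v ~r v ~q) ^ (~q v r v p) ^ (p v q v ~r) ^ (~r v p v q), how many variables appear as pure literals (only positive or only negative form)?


Check each variable for pure literal status:
p: pure positive
q: mixed (not pure)
r: mixed (not pure)
Pure literal count = 1

1


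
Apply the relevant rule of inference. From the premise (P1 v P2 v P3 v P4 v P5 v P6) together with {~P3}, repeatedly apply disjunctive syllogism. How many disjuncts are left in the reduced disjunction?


Original disjuncts (6): P1, P2, P3, P4, P5, P6
Negated (eliminate): ~P3
Remaining disjuncts: P1, P2, P4, P5, P6
Count = 6 - 1 = 5

5


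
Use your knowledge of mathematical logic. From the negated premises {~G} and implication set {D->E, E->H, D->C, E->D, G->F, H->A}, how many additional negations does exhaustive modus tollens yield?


Initial negated facts: {~G}
Apply modus tollens to closure:
  (no implication fires)
Final negated: {~G}
New negations: {(none)}
Count = 0

0


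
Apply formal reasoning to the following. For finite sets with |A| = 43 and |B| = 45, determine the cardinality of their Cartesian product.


The Cartesian product A x B contains all ordered pairs (a, b).
|A x B| = |A| * |B| = 43 * 45 = 1935

1935


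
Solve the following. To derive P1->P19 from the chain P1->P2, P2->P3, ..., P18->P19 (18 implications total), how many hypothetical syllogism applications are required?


With 18 implications in a chain connecting 19 propositions:
P1->P2, P2->P3, ..., P18->P19
Steps needed = (number of implications) - 1 = 18 - 1 = 17

17


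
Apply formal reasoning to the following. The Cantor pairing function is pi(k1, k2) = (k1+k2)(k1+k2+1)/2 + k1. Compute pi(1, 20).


k1 + k2 = 21
(k1+k2)(k1+k2+1)/2 = 21 * 22 / 2 = 231
pi = 231 + 1 = 232

232


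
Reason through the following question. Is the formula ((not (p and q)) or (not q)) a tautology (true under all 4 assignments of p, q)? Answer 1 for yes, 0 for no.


Check all 4 assignments:
p=0, q=0: 1
p=0, q=1: 1
p=1, q=0: 1
p=1, q=1: 0
Satisfying count = 3/4.
Tautology iff count = 4: no.

0


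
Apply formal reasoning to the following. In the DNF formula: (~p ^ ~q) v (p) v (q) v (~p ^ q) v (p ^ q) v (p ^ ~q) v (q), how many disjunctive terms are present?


A DNF formula is a disjunction of terms (conjunctions).
Terms are separated by v.
Counting the disjuncts: 7 terms.

7


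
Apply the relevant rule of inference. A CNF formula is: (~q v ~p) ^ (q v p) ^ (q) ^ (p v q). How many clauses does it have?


A CNF formula is a conjunction of clauses.
Clauses are separated by ^.
Counting the conjuncts: 4 clauses.

4


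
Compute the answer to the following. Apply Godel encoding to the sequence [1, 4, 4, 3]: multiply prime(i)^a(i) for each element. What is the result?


Encode each element as an exponent of the corresponding prime:
  2^1 = 2
  3^4 = 81
  5^4 = 625
  7^3 = 343
Product = 2 * 81 * 625 * 343 = 34728750

34728750


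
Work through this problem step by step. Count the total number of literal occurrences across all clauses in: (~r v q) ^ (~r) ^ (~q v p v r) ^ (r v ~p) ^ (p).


Counting literals in each clause:
Clause 1: 2 literal(s)
Clause 2: 1 literal(s)
Clause 3: 3 literal(s)
Clause 4: 2 literal(s)
Clause 5: 1 literal(s)
Total = 9

9


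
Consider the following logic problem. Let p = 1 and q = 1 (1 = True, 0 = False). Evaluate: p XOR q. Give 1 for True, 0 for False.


p = 1, q = 1
Operation: p XOR q
Evaluate: 1 XOR 1 = 0

0


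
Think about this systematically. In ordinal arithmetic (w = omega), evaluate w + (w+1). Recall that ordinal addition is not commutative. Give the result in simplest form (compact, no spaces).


Compute w + (w+1).
Ordinal + is associative but NOT commutative; for finite n>0, n + w = w but w + n stays w+n.
w + (w+1) = (w+w) + 1 = w*2+1.
Result = w*2+1

w*2+1


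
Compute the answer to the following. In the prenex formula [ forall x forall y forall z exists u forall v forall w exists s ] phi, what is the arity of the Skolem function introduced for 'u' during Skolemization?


Quantifier prefix: forall x forall y forall z exists u forall v forall w exists s
'u' is existentially quantified at position 4.
Universal variables preceding it: x, y, z
Skolem function arity = 3

3


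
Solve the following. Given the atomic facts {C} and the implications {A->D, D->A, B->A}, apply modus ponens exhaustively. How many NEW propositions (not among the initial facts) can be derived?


Initial facts: {C}
Apply modus ponens to closure:
  (no implication fires)
Final known: {C}
New propositions: {(none)}
Count = 0

0


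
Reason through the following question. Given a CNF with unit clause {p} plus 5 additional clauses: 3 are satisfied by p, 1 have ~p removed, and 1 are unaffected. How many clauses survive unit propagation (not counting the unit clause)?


Satisfied (removed): 3
Shortened (remain): 1
Unchanged (remain): 1
Remaining = 1 + 1 = 2

2


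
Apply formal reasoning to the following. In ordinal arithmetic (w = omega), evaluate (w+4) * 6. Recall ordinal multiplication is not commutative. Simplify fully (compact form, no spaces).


Compute (w+4) * 6.
Ordinal * is associative and left-distributive over +, but NOT commutative; for finite n>1, n*w = w but w*n stays w*n.
(w+4) * 6 = (w+4) repeated 6 times. Each intermediate +4 is absorbed by the following w; only the last survives: w*6+4.
Result = w*6+4

w*6+4


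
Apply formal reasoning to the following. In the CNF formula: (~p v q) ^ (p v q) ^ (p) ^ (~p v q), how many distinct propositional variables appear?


Identify each variable that appears in the formula.
Variables found: p, q
Count = 2

2


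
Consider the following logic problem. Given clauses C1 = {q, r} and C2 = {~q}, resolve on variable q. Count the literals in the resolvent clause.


Remove q from C1 and ~q from C2.
C1 remainder: {r}
C2 remainder: {}
Union (resolvent): {r}
Resolvent has 1 literal(s).

1


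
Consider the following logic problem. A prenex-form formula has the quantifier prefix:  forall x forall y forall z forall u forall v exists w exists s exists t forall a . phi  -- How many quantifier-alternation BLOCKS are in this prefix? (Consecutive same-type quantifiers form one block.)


Quantifier-type sequence: A A A A A E E E A  (A=forall, E=exists)
Group into maximal same-type runs:
  Ax5 | Ex3 | Ax1
Number of blocks = 3

3


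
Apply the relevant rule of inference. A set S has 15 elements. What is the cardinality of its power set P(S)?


The power set of a set with n elements has 2^n elements.
|P(S)| = 2^15 = 32768

32768


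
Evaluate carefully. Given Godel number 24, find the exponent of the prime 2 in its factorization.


Factorize 24 by dividing by 2 repeatedly.
Division steps: 2 divides 24 exactly 3 time(s).
Exponent of 2 = 3

3


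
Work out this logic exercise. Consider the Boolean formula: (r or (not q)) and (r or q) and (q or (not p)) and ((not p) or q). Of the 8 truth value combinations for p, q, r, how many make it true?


Evaluate all 8 assignments for p, q, r:
p=0, q=0, r=0: 0
p=0, q=0, r=1: 1
p=0, q=1, r=0: 0
p=0, q=1, r=1: 1
p=1, q=0, r=0: 0
p=1, q=0, r=1: 0
p=1, q=1, r=0: 0
p=1, q=1, r=1: 1
Satisfying count = 3

3


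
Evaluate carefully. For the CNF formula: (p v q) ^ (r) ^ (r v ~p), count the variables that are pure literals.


Check each variable for pure literal status:
p: mixed (not pure)
q: pure positive
r: pure positive
Pure literal count = 2

2


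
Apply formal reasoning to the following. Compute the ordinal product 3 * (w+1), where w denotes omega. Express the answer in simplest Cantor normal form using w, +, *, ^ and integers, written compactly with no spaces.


Compute 3 * (w+1).
Ordinal * is associative and left-distributive over +, but NOT commutative; for finite n>1, n*w = w but w*n stays w*n.
By left-distributivity: 3 * (w+1) = 3*w + 3*1 = w + 3 = w+3.
Result = w+3

w+3


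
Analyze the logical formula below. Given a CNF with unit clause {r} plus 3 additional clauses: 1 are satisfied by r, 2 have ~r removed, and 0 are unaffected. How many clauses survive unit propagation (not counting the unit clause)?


Satisfied (removed): 1
Shortened (remain): 2
Unchanged (remain): 0
Remaining = 2 + 0 = 2

2


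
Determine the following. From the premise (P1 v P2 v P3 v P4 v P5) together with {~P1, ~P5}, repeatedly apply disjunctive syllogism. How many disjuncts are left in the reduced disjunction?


Original disjuncts (5): P1, P2, P3, P4, P5
Negated (eliminate): ~P1, ~P5
Remaining disjuncts: P2, P3, P4
Count = 5 - 2 = 3

3


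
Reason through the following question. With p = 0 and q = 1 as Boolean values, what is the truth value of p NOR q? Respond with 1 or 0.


p = 0, q = 1
Operation: p NOR q
Evaluate: 0 NOR 1 = 0

0


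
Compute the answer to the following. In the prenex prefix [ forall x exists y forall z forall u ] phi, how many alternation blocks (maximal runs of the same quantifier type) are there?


Quantifier-type sequence: A E A A  (A=forall, E=exists)
Group into maximal same-type runs:
  Ax1 | Ex1 | Ax2
Number of blocks = 3

3


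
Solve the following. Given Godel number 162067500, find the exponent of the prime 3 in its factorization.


Factorize 162067500 by dividing by 3 repeatedly.
Division steps: 3 divides 162067500 exactly 3 time(s).
Exponent of 3 = 3

3


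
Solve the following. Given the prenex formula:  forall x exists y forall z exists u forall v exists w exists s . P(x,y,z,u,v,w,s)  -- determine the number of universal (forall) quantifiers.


Quantifier prefix: forall x exists y forall z exists u forall v exists w exists s
Mark each quantifier type:
  U E U E U E E
Universal count = 3, Existential count = 4
Asked for universal (forall) quantifiers: 3

3


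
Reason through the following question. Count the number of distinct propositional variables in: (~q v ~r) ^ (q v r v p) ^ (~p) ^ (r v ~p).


Identify each variable that appears in the formula.
Variables found: p, q, r
Count = 3

3


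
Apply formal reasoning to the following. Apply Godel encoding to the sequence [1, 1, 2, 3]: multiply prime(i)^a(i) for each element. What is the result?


Encode each element as an exponent of the corresponding prime:
  2^1 = 2
  3^1 = 3
  5^2 = 25
  7^3 = 343
Product = 2 * 3 * 25 * 343 = 51450

51450


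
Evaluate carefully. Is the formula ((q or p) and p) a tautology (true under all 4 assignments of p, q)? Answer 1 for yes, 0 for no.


Check all 4 assignments:
p=0, q=0: 0
p=0, q=1: 0
p=1, q=0: 1
p=1, q=1: 1
Satisfying count = 2/4.
Tautology iff count = 4: no.

0


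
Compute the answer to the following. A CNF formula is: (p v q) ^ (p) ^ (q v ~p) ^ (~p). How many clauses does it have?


A CNF formula is a conjunction of clauses.
Clauses are separated by ^.
Counting the conjuncts: 4 clauses.

4


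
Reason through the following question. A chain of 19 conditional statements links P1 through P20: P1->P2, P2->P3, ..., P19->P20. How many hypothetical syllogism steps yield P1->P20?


With 19 implications in a chain connecting 20 propositions:
P1->P2, P2->P3, ..., P19->P20
Steps needed = (number of implications) - 1 = 19 - 1 = 18

18


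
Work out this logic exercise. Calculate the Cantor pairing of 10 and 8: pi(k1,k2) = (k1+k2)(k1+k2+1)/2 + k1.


k1 + k2 = 18
(k1+k2)(k1+k2+1)/2 = 18 * 19 / 2 = 171
pi = 171 + 10 = 181

181


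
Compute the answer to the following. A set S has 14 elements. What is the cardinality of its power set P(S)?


The power set of a set with n elements has 2^n elements.
|P(S)| = 2^14 = 16384

16384


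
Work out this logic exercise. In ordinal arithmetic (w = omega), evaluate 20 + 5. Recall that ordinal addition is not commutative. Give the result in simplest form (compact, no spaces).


Compute 20 + 5.
Ordinal + is associative but NOT commutative; for finite n>0, n + w = w but w + n stays w+n.
Both operands finite; ordinal + agrees with natural +: 20 + 5 = 25.
Result = 25

25


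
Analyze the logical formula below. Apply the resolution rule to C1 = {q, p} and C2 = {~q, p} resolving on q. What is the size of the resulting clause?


Remove q from C1 and ~q from C2.
C1 remainder: {p}
C2 remainder: {p}
Union (resolvent): {p}
Resolvent has 1 literal(s).

1


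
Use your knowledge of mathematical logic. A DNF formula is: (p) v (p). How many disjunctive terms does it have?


A DNF formula is a disjunction of terms (conjunctions).
Terms are separated by v.
Counting the disjuncts: 2 terms.

2


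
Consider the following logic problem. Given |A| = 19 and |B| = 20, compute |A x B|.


The Cartesian product A x B contains all ordered pairs (a, b).
|A x B| = |A| * |B| = 19 * 20 = 380

380


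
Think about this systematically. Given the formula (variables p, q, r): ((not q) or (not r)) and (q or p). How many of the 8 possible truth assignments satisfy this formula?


Evaluate all 8 assignments for p, q, r:
p=0, q=0, r=0: 0
p=0, q=0, r=1: 0
p=0, q=1, r=0: 1
p=0, q=1, r=1: 0
p=1, q=0, r=0: 1
p=1, q=0, r=1: 1
p=1, q=1, r=0: 1
p=1, q=1, r=1: 0
Satisfying count = 4

4


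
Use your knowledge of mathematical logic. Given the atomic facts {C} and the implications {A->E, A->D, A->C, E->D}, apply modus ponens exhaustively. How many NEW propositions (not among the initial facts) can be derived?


Initial facts: {C}
Apply modus ponens to closure:
  (no implication fires)
Final known: {C}
New propositions: {(none)}
Count = 0

0


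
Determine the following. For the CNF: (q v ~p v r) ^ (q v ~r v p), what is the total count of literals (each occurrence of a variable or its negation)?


Counting literals in each clause:
Clause 1: 3 literal(s)
Clause 2: 3 literal(s)
Total = 6

6


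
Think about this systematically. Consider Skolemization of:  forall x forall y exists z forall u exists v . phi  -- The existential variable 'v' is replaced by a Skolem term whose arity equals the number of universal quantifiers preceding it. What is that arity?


Quantifier prefix: forall x forall y exists z forall u exists v
'v' is existentially quantified at position 5.
Universal variables preceding it: x, y, u
Skolem function arity = 3

3


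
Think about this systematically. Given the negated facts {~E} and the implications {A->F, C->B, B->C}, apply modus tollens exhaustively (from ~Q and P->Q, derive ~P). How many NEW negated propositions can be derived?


Initial negated facts: {~E}
Apply modus tollens to closure:
  (no implication fires)
Final negated: {~E}
New negations: {(none)}
Count = 0

0


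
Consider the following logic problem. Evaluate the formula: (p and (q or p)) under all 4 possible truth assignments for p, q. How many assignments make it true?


Check all 4 assignments:
p=0, q=0: 0
p=0, q=1: 0
p=1, q=0: 1
p=1, q=1: 1
Count of True = 2

2


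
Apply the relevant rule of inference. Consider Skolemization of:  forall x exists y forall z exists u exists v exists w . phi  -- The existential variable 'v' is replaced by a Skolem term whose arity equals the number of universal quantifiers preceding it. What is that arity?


Quantifier prefix: forall x exists y forall z exists u exists v exists w
'v' is existentially quantified at position 5.
Universal variables preceding it: x, z
Skolem function arity = 2

2


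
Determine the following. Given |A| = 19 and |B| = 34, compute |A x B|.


The Cartesian product A x B contains all ordered pairs (a, b).
|A x B| = |A| * |B| = 19 * 34 = 646

646


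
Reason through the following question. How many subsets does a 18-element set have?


The power set of a set with n elements has 2^n elements.
|P(S)| = 2^18 = 262144

262144


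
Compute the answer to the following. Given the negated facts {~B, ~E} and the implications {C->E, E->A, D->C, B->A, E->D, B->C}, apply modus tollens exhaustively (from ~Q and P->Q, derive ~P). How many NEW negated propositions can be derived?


Initial negated facts: {~B, ~E}
Apply modus tollens to closure:
  ~E and C->E  =>  ~C
  ~C and D->C  =>  ~D
Final negated: {~B, ~C, ~D, ~E}
New negations: {~C, ~D}
Count = 2

2


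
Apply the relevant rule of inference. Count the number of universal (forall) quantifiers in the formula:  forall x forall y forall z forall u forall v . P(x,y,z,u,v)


Quantifier prefix: forall x forall y forall z forall u forall v
Mark each quantifier type:
  U U U U U
Universal count = 5, Existential count = 0
Asked for universal (forall) quantifiers: 5

5


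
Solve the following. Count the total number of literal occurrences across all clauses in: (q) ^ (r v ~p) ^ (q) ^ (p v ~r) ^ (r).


Counting literals in each clause:
Clause 1: 1 literal(s)
Clause 2: 2 literal(s)
Clause 3: 1 literal(s)
Clause 4: 2 literal(s)
Clause 5: 1 literal(s)
Total = 7

7


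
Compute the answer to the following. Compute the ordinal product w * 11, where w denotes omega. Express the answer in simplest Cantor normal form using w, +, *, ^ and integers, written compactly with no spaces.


Compute w * 11.
Ordinal * is associative and left-distributive over +, but NOT commutative; for finite n>1, n*w = w but w*n stays w*n.
w * 11 means 11 copies of w concatenated: w*11.
Result = w*11

w*11


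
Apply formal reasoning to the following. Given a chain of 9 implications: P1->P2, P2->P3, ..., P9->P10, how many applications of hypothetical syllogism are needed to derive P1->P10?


With 9 implications in a chain connecting 10 propositions:
P1->P2, P2->P3, ..., P9->P10
Steps needed = (number of implications) - 1 = 9 - 1 = 8

8


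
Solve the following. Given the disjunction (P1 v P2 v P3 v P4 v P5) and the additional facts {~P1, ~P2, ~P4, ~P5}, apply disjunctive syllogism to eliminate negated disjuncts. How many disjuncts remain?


Original disjuncts (5): P1, P2, P3, P4, P5
Negated (eliminate): ~P1, ~P2, ~P4, ~P5
Remaining disjuncts: P3
Count = 5 - 4 = 1

1


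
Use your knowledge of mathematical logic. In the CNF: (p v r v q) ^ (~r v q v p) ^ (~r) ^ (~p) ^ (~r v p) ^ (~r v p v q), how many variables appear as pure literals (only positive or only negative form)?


Check each variable for pure literal status:
p: mixed (not pure)
q: pure positive
r: mixed (not pure)
Pure literal count = 1

1


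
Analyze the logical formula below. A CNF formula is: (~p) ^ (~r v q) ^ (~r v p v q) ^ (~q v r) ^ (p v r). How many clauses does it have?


A CNF formula is a conjunction of clauses.
Clauses are separated by ^.
Counting the conjuncts: 5 clauses.

5


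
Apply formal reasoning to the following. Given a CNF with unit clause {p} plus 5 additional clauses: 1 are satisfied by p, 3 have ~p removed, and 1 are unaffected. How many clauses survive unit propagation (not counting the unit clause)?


Satisfied (removed): 1
Shortened (remain): 3
Unchanged (remain): 1
Remaining = 3 + 1 = 4

4


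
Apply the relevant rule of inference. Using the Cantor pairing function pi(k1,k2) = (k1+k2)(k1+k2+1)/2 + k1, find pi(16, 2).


k1 + k2 = 18
(k1+k2)(k1+k2+1)/2 = 18 * 19 / 2 = 171
pi = 171 + 16 = 187

187


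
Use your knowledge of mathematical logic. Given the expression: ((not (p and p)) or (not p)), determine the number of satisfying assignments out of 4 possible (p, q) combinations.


Check all 4 assignments:
p=0, q=0: 1
p=0, q=1: 1
p=1, q=0: 0
p=1, q=1: 0
Count of True = 2

2


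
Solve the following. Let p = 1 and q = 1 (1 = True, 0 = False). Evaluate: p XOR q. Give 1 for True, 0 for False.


p = 1, q = 1
Operation: p XOR q
Evaluate: 1 XOR 1 = 0

0


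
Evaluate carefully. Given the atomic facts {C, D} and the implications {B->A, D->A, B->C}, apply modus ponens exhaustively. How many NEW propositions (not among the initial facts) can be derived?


Initial facts: {C, D}
Apply modus ponens to closure:
  D and D->A  =>  A
Final known: {A, C, D}
New propositions: {A}
Count = 1

1


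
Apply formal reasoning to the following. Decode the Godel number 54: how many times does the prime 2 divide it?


Factorize 54 by dividing by 2 repeatedly.
Division steps: 2 divides 54 exactly 1 time(s).
Exponent of 2 = 1

1


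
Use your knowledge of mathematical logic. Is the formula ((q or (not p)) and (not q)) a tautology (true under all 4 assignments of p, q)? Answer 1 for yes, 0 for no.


Check all 4 assignments:
p=0, q=0: 1
p=0, q=1: 0
p=1, q=0: 0
p=1, q=1: 0
Satisfying count = 1/4.
Tautology iff count = 4: no.

0


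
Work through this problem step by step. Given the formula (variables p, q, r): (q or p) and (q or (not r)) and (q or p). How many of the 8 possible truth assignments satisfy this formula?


Evaluate all 8 assignments for p, q, r:
p=0, q=0, r=0: 0
p=0, q=0, r=1: 0
p=0, q=1, r=0: 1
p=0, q=1, r=1: 1
p=1, q=0, r=0: 1
p=1, q=0, r=1: 0
p=1, q=1, r=0: 1
p=1, q=1, r=1: 1
Satisfying count = 5

5


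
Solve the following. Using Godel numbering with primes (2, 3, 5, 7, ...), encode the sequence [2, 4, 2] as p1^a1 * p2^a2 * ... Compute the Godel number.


Encode each element as an exponent of the corresponding prime:
  2^2 = 4
  3^4 = 81
  5^2 = 25
Product = 4 * 81 * 25 = 8100

8100


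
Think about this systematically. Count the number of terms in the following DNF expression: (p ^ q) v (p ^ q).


A DNF formula is a disjunction of terms (conjunctions).
Terms are separated by v.
Counting the disjuncts: 2 terms.

2


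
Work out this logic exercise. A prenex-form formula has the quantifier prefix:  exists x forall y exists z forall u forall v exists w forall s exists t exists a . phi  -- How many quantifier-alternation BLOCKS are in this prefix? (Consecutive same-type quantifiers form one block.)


Quantifier-type sequence: E A E A A E A E E  (A=forall, E=exists)
Group into maximal same-type runs:
  Ex1 | Ax1 | Ex1 | Ax2 | Ex1 | Ax1 | Ex2
Number of blocks = 7

7


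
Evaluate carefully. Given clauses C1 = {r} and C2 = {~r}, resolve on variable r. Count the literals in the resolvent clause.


Remove r from C1 and ~r from C2.
C1 remainder: {}
C2 remainder: {}
Union (resolvent): {} (empty clause)
Resolvent has 0 literal(s).

0


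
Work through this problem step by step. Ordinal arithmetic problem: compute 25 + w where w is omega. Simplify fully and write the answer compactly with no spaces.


Compute 25 + w.
Ordinal + is associative but NOT commutative; for finite n>0, n + w = w but w + n stays w+n.
Any finite left addend is absorbed by w on the right: 25 + w = w.
Result = w

w


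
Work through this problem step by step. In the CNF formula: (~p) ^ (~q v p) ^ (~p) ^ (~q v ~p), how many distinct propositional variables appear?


Identify each variable that appears in the formula.
Variables found: p, q
Count = 2

2


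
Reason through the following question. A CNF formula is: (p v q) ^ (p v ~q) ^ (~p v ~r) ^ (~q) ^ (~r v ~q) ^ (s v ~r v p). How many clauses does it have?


A CNF formula is a conjunction of clauses.
Clauses are separated by ^.
Counting the conjuncts: 6 clauses.

6


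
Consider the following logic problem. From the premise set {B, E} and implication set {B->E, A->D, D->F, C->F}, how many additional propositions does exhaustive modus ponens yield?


Initial facts: {B, E}
Apply modus ponens to closure:
  (no implication fires)
Final known: {B, E}
New propositions: {(none)}
Count = 0

0


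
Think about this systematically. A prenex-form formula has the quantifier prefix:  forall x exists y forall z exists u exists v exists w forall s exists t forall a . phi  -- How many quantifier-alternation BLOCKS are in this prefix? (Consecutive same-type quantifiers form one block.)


Quantifier-type sequence: A E A E E E A E A  (A=forall, E=exists)
Group into maximal same-type runs:
  Ax1 | Ex1 | Ax1 | Ex3 | Ax1 | Ex1 | Ax1
Number of blocks = 7

7


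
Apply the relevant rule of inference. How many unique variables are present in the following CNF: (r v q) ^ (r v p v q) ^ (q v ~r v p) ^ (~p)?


Identify each variable that appears in the formula.
Variables found: p, q, r
Count = 3

3


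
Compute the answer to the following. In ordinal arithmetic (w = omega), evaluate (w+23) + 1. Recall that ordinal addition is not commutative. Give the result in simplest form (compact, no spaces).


Compute (w+23) + 1.
Ordinal + is associative but NOT commutative; for finite n>0, n + w = w but w + n stays w+n.
By associativity: (w+23) + 1 = w + (23+1) = w+24.
Result = w+24

w+24


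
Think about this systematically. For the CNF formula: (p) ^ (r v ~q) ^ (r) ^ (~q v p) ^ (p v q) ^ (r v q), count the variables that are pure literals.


Check each variable for pure literal status:
p: pure positive
q: mixed (not pure)
r: pure positive
Pure literal count = 2

2


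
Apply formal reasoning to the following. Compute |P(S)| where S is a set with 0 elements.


The power set of a set with n elements has 2^n elements.
|P(S)| = 2^0 = 1

1


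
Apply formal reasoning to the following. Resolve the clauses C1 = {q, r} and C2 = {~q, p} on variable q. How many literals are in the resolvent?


Remove q from C1 and ~q from C2.
C1 remainder: {r}
C2 remainder: {p}
Union (resolvent): {p, r}
Resolvent has 2 literal(s).

2


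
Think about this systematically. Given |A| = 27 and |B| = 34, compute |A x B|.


The Cartesian product A x B contains all ordered pairs (a, b).
|A x B| = |A| * |B| = 27 * 34 = 918

918


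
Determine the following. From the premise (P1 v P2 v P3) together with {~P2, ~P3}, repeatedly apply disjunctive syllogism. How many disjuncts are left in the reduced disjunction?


Original disjuncts (3): P1, P2, P3
Negated (eliminate): ~P2, ~P3
Remaining disjuncts: P1
Count = 3 - 2 = 1

1


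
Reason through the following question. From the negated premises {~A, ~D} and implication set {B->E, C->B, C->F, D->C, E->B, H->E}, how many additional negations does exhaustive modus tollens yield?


Initial negated facts: {~A, ~D}
Apply modus tollens to closure:
  (no implication fires)
Final negated: {~A, ~D}
New negations: {(none)}
Count = 0

0


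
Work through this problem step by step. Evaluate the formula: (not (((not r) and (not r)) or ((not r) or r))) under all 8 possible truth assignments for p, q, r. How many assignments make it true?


Check all 8 assignments:
p=0, q=0, r=0: 0
p=0, q=0, r=1: 0
p=0, q=1, r=0: 0
p=0, q=1, r=1: 0
p=1, q=0, r=0: 0
p=1, q=0, r=1: 0
p=1, q=1, r=0: 0
p=1, q=1, r=1: 0
Count of True = 0

0


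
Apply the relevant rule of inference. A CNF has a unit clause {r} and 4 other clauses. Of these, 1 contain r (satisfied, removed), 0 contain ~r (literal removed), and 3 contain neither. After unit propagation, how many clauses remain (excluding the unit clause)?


Satisfied (removed): 1
Shortened (remain): 0
Unchanged (remain): 3
Remaining = 0 + 3 = 3

3


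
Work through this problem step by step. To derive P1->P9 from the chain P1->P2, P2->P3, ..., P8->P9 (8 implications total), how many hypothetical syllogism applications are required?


With 8 implications in a chain connecting 9 propositions:
P1->P2, P2->P3, ..., P8->P9
Steps needed = (number of implications) - 1 = 8 - 1 = 7

7
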